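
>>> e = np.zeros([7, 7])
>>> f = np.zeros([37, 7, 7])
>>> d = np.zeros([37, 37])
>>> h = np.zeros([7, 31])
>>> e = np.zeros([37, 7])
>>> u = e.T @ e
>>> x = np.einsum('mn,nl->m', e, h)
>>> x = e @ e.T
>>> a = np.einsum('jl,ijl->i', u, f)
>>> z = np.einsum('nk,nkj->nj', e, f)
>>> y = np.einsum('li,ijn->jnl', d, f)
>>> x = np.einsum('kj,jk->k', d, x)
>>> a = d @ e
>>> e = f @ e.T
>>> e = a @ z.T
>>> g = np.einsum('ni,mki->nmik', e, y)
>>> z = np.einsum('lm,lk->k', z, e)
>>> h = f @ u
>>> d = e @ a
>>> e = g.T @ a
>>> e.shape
(7, 37, 7, 7)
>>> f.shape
(37, 7, 7)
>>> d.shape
(37, 7)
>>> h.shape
(37, 7, 7)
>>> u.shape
(7, 7)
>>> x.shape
(37,)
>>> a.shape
(37, 7)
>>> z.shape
(37,)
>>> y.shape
(7, 7, 37)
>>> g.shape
(37, 7, 37, 7)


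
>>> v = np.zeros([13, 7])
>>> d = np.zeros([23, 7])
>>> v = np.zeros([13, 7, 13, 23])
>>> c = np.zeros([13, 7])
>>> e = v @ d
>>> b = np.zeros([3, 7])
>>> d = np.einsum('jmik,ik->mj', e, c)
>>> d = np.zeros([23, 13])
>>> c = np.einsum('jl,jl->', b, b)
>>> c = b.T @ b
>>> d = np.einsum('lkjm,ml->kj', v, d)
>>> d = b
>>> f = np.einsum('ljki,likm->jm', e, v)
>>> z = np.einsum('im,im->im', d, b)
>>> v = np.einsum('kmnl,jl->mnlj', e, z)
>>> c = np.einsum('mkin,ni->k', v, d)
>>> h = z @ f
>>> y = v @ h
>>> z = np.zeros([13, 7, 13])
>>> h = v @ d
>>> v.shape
(7, 13, 7, 3)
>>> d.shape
(3, 7)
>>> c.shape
(13,)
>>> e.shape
(13, 7, 13, 7)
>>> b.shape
(3, 7)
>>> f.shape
(7, 23)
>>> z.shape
(13, 7, 13)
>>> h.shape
(7, 13, 7, 7)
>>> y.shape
(7, 13, 7, 23)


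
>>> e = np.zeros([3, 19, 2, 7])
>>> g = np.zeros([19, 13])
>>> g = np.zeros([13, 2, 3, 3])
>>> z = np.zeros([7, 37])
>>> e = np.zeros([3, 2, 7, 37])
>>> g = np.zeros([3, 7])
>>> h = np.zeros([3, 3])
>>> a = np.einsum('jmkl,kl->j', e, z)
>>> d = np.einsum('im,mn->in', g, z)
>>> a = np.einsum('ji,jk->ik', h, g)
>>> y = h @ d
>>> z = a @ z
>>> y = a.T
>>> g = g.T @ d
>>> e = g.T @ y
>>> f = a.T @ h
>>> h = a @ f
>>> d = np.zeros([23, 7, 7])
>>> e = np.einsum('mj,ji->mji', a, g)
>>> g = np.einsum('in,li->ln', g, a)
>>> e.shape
(3, 7, 37)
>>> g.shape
(3, 37)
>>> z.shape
(3, 37)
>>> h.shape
(3, 3)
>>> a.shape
(3, 7)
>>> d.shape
(23, 7, 7)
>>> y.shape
(7, 3)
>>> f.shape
(7, 3)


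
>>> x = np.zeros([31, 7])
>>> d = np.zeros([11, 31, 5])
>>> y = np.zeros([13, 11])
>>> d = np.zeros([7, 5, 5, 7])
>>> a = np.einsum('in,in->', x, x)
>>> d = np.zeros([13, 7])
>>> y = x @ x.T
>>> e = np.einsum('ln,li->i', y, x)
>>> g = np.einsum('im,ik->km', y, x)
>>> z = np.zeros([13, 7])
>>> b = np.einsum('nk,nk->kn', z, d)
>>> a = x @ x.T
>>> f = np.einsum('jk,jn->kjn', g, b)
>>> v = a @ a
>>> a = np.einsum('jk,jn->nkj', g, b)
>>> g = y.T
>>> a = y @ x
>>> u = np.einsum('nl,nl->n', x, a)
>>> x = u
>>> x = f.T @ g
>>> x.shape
(13, 7, 31)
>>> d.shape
(13, 7)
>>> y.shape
(31, 31)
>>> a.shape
(31, 7)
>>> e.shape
(7,)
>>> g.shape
(31, 31)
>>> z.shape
(13, 7)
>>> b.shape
(7, 13)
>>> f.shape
(31, 7, 13)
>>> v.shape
(31, 31)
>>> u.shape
(31,)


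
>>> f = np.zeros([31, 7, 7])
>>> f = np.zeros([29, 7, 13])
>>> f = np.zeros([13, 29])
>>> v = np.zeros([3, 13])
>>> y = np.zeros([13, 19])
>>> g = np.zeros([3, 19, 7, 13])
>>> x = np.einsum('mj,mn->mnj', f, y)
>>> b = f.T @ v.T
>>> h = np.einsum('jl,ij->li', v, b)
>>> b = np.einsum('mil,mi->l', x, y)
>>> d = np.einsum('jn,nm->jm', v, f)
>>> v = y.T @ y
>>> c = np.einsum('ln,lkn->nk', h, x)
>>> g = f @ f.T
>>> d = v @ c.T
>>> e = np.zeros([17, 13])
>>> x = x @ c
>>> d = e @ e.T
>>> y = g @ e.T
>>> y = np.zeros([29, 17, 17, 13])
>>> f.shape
(13, 29)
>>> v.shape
(19, 19)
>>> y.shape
(29, 17, 17, 13)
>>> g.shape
(13, 13)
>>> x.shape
(13, 19, 19)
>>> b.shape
(29,)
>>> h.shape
(13, 29)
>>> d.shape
(17, 17)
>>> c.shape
(29, 19)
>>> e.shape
(17, 13)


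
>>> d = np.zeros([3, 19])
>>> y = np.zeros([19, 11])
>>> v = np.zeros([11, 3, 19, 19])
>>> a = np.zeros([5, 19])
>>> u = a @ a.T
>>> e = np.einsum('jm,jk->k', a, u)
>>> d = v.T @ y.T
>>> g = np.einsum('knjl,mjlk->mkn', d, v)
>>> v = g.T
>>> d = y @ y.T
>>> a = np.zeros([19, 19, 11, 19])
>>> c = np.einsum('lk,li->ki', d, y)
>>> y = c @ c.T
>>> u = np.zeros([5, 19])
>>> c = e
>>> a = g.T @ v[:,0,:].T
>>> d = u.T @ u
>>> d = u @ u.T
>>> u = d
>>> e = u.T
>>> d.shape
(5, 5)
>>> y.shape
(19, 19)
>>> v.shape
(19, 19, 11)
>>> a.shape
(19, 19, 19)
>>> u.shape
(5, 5)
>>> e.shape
(5, 5)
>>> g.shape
(11, 19, 19)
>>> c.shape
(5,)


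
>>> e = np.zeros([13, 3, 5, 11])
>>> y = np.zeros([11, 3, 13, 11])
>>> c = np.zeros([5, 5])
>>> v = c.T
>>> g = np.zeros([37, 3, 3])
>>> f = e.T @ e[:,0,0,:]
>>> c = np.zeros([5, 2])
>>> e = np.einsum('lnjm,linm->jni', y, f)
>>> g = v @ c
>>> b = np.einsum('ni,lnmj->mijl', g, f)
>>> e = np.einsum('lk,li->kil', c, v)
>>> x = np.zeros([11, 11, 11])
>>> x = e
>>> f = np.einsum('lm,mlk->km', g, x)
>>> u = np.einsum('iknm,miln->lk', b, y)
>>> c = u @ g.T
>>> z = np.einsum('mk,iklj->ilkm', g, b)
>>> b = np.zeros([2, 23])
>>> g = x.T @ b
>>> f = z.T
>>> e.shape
(2, 5, 5)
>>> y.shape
(11, 3, 13, 11)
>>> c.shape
(13, 5)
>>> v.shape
(5, 5)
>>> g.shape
(5, 5, 23)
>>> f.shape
(5, 2, 11, 3)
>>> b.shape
(2, 23)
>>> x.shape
(2, 5, 5)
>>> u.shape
(13, 2)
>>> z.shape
(3, 11, 2, 5)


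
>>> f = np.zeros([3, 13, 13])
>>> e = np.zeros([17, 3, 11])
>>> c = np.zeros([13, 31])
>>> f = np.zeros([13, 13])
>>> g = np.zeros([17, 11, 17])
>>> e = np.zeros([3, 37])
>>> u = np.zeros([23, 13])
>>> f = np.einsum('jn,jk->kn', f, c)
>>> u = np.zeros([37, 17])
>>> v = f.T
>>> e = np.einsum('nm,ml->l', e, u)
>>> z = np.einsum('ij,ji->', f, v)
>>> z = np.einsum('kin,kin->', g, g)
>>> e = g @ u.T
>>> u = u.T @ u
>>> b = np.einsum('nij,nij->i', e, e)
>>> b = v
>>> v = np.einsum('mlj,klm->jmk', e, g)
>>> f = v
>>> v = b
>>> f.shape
(37, 17, 17)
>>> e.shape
(17, 11, 37)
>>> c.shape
(13, 31)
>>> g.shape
(17, 11, 17)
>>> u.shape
(17, 17)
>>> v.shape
(13, 31)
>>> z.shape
()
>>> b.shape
(13, 31)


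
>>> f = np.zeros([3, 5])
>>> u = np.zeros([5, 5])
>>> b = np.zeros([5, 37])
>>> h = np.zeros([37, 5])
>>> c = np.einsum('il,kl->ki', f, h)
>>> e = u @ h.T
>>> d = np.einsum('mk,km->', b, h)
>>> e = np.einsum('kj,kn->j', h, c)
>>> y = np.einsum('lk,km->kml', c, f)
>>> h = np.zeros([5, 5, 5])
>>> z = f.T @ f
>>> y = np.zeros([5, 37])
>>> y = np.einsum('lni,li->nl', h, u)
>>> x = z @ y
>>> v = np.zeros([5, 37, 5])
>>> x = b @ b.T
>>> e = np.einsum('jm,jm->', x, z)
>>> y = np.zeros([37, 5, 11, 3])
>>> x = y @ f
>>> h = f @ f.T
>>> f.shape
(3, 5)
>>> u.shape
(5, 5)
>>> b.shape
(5, 37)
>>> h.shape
(3, 3)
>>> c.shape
(37, 3)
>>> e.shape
()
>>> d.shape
()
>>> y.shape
(37, 5, 11, 3)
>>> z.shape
(5, 5)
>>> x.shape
(37, 5, 11, 5)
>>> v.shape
(5, 37, 5)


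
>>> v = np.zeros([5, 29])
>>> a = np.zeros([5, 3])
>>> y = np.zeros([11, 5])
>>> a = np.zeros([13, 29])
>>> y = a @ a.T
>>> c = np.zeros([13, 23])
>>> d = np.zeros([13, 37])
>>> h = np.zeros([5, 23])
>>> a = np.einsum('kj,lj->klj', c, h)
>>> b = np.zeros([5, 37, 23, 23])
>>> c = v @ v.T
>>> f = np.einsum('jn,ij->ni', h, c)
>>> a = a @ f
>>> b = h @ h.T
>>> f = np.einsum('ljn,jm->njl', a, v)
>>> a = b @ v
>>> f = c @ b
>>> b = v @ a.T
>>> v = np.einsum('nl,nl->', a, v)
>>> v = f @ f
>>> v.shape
(5, 5)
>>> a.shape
(5, 29)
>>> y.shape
(13, 13)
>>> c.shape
(5, 5)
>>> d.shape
(13, 37)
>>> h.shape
(5, 23)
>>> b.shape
(5, 5)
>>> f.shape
(5, 5)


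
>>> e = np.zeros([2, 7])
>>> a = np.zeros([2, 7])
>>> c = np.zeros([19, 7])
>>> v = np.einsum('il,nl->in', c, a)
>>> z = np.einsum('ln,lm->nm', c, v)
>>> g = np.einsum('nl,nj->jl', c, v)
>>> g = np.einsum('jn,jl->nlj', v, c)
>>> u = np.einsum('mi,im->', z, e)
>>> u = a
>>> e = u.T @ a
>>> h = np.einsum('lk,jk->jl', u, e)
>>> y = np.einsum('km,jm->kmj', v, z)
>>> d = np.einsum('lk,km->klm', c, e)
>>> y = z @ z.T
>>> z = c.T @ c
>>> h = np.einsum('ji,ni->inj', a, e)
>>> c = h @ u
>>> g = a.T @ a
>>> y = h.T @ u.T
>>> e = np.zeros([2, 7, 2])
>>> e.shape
(2, 7, 2)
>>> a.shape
(2, 7)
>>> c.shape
(7, 7, 7)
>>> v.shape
(19, 2)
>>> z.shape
(7, 7)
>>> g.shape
(7, 7)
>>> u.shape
(2, 7)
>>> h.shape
(7, 7, 2)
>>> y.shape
(2, 7, 2)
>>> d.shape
(7, 19, 7)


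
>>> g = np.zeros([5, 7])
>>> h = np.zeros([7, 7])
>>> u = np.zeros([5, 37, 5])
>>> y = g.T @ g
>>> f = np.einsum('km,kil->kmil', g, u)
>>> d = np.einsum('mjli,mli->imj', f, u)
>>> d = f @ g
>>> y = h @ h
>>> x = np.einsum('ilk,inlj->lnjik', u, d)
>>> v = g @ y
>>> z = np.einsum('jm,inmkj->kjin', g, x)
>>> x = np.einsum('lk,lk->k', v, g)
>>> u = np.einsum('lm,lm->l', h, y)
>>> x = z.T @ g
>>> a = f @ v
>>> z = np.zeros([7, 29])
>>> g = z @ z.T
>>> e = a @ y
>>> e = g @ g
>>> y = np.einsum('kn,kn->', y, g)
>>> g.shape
(7, 7)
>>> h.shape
(7, 7)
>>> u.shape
(7,)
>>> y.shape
()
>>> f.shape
(5, 7, 37, 5)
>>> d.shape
(5, 7, 37, 7)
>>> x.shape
(7, 37, 5, 7)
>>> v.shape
(5, 7)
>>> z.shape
(7, 29)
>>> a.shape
(5, 7, 37, 7)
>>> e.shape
(7, 7)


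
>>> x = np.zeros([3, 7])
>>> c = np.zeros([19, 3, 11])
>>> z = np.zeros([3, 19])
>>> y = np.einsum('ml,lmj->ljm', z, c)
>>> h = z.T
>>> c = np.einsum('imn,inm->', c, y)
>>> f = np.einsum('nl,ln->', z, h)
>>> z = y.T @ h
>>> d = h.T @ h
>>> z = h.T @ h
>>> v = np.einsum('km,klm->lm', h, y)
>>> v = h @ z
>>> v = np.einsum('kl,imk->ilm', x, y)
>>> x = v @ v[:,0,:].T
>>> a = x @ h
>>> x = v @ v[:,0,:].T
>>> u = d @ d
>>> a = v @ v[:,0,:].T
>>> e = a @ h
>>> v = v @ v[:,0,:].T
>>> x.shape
(19, 7, 19)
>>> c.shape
()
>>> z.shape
(3, 3)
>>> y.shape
(19, 11, 3)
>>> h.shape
(19, 3)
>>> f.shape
()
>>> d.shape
(3, 3)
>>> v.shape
(19, 7, 19)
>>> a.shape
(19, 7, 19)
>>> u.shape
(3, 3)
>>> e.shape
(19, 7, 3)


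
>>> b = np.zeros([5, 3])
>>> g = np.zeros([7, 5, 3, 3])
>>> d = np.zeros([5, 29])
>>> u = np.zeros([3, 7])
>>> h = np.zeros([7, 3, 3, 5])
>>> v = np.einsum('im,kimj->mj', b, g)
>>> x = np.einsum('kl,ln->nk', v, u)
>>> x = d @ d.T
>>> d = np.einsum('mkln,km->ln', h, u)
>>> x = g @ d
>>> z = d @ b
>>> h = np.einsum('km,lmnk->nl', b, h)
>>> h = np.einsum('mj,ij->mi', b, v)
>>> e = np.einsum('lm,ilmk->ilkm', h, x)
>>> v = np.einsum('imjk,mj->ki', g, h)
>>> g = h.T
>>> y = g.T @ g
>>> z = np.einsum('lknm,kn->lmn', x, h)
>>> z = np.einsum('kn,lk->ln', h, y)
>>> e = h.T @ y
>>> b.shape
(5, 3)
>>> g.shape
(3, 5)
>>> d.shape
(3, 5)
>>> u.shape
(3, 7)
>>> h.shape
(5, 3)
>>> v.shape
(3, 7)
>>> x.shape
(7, 5, 3, 5)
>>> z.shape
(5, 3)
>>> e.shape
(3, 5)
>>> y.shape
(5, 5)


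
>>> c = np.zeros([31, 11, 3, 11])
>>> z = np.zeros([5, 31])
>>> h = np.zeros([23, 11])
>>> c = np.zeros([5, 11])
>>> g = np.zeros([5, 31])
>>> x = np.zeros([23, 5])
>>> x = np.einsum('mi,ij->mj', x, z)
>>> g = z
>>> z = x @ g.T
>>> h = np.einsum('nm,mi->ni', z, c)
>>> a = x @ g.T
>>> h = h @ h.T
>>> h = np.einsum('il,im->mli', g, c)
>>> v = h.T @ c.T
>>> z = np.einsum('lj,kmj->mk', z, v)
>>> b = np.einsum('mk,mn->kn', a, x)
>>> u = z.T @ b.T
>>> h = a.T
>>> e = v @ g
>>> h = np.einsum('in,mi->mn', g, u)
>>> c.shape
(5, 11)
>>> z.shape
(31, 5)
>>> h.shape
(5, 31)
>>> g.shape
(5, 31)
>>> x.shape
(23, 31)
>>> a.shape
(23, 5)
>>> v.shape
(5, 31, 5)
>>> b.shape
(5, 31)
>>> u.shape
(5, 5)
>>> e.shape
(5, 31, 31)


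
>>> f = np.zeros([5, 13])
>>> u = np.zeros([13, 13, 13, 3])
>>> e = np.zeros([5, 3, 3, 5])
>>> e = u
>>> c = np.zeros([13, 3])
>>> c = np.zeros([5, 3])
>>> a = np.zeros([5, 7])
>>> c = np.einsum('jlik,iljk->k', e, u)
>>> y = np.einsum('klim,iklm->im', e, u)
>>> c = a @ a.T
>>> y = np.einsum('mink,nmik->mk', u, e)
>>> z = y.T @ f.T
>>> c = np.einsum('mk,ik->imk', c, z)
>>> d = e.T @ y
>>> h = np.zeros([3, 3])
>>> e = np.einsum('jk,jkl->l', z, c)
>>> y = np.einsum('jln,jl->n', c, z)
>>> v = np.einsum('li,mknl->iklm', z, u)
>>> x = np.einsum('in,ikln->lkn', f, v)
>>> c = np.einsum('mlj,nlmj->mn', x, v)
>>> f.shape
(5, 13)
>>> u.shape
(13, 13, 13, 3)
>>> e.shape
(5,)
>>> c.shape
(3, 5)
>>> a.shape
(5, 7)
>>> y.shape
(5,)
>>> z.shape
(3, 5)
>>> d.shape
(3, 13, 13, 3)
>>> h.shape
(3, 3)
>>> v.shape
(5, 13, 3, 13)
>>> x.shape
(3, 13, 13)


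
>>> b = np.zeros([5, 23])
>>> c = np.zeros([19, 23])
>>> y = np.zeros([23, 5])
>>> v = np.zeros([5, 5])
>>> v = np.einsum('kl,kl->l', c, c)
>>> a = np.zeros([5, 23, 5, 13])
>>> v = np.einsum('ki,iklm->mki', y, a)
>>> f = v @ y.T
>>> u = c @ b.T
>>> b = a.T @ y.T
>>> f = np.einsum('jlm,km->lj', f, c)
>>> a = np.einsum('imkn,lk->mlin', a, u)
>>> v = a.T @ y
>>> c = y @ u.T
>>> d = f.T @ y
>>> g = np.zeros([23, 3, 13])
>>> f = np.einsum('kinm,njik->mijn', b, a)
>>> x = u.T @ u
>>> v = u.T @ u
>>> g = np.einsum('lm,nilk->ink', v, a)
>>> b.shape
(13, 5, 23, 23)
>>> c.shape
(23, 19)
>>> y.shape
(23, 5)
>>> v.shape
(5, 5)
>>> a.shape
(23, 19, 5, 13)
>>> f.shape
(23, 5, 19, 23)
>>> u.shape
(19, 5)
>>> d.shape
(13, 5)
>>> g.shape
(19, 23, 13)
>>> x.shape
(5, 5)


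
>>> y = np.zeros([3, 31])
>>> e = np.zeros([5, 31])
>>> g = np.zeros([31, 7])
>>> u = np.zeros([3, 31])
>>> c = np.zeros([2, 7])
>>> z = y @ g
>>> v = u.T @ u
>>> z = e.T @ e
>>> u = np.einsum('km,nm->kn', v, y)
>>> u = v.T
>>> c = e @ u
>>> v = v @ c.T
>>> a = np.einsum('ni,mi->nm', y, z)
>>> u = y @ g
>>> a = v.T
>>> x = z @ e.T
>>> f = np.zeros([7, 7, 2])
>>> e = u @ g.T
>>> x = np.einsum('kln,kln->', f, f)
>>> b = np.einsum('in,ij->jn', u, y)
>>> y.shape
(3, 31)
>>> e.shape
(3, 31)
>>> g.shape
(31, 7)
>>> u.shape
(3, 7)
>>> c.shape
(5, 31)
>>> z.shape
(31, 31)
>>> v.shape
(31, 5)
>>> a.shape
(5, 31)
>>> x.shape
()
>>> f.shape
(7, 7, 2)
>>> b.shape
(31, 7)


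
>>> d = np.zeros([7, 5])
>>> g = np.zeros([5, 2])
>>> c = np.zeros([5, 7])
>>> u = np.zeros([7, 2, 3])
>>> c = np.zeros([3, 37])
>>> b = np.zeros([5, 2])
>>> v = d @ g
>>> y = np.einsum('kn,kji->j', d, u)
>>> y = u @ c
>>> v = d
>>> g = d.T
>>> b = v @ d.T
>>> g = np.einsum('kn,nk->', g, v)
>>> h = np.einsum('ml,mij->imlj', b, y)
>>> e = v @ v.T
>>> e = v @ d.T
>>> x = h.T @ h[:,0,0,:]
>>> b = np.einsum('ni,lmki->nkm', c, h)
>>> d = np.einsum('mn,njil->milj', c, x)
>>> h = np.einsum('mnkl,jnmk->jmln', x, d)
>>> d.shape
(3, 7, 37, 7)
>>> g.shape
()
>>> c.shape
(3, 37)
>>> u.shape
(7, 2, 3)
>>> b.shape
(3, 7, 7)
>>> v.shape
(7, 5)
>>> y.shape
(7, 2, 37)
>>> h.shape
(3, 37, 37, 7)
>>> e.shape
(7, 7)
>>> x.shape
(37, 7, 7, 37)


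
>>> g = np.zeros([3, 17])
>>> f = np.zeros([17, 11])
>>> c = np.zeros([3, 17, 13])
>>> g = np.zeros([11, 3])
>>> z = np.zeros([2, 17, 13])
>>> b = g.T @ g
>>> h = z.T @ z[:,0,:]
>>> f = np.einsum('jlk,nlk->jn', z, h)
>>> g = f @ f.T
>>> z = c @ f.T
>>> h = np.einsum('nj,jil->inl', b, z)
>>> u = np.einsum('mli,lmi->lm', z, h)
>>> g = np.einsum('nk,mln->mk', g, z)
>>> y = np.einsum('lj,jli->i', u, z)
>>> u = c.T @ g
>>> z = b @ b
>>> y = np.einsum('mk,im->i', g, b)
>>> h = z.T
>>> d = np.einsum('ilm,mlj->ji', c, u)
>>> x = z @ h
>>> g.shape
(3, 2)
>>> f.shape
(2, 13)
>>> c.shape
(3, 17, 13)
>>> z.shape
(3, 3)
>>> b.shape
(3, 3)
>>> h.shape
(3, 3)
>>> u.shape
(13, 17, 2)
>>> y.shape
(3,)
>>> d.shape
(2, 3)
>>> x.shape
(3, 3)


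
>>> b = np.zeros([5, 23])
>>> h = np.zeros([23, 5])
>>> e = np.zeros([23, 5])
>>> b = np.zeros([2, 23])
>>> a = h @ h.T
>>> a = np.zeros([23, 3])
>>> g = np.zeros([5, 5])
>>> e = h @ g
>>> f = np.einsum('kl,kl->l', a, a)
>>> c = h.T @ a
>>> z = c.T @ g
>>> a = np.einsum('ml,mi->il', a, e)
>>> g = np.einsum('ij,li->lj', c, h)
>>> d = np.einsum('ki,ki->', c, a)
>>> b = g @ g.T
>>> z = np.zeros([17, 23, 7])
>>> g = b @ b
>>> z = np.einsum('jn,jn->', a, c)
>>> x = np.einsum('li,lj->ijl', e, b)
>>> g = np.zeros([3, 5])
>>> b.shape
(23, 23)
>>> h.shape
(23, 5)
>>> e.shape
(23, 5)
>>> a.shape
(5, 3)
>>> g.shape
(3, 5)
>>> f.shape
(3,)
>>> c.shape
(5, 3)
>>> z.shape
()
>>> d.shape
()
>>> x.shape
(5, 23, 23)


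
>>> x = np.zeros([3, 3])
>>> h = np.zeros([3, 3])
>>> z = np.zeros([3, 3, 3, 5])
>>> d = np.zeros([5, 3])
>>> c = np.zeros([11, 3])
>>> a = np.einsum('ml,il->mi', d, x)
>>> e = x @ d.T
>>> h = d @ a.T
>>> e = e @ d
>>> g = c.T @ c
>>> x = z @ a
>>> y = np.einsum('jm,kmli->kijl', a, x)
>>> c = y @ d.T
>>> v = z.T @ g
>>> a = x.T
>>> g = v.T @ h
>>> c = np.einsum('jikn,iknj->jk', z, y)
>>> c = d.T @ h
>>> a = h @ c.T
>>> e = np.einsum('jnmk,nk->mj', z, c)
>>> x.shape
(3, 3, 3, 3)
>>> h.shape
(5, 5)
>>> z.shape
(3, 3, 3, 5)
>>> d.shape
(5, 3)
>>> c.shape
(3, 5)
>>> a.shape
(5, 3)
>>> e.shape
(3, 3)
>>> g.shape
(3, 3, 3, 5)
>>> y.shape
(3, 3, 5, 3)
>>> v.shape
(5, 3, 3, 3)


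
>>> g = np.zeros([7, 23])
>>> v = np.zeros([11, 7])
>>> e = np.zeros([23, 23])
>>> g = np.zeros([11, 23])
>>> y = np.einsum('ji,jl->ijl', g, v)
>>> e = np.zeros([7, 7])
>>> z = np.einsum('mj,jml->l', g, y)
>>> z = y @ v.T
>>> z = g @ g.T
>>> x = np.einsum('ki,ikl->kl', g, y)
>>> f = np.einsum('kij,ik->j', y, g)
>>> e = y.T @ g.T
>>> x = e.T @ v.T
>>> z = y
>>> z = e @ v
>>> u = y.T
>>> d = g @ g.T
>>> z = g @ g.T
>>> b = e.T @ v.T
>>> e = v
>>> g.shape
(11, 23)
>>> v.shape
(11, 7)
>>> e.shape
(11, 7)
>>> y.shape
(23, 11, 7)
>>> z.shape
(11, 11)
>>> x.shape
(11, 11, 11)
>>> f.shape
(7,)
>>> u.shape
(7, 11, 23)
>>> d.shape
(11, 11)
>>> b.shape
(11, 11, 11)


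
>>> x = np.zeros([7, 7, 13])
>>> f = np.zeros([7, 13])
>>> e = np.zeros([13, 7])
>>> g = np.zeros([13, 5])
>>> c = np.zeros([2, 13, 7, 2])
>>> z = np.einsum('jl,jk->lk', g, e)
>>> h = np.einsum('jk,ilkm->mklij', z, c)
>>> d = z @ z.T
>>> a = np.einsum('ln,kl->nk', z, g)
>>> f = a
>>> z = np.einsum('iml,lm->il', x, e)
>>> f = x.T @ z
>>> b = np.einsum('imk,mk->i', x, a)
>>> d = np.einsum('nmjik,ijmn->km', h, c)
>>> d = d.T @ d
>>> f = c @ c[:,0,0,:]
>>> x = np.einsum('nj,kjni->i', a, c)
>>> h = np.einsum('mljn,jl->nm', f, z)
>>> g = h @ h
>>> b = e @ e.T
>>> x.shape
(2,)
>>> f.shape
(2, 13, 7, 2)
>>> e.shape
(13, 7)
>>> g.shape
(2, 2)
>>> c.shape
(2, 13, 7, 2)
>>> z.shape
(7, 13)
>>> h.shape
(2, 2)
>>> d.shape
(7, 7)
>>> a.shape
(7, 13)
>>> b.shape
(13, 13)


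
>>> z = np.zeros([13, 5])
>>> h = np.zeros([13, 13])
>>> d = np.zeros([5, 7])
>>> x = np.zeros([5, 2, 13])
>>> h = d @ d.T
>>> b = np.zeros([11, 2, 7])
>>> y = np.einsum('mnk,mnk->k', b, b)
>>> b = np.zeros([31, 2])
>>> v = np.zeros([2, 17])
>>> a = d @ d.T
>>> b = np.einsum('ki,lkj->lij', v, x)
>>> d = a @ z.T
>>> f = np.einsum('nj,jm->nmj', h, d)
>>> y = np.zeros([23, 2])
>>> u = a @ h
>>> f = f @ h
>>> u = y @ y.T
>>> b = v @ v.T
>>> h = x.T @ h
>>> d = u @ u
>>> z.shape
(13, 5)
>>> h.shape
(13, 2, 5)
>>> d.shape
(23, 23)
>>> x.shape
(5, 2, 13)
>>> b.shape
(2, 2)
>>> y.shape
(23, 2)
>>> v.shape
(2, 17)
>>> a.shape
(5, 5)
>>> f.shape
(5, 13, 5)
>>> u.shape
(23, 23)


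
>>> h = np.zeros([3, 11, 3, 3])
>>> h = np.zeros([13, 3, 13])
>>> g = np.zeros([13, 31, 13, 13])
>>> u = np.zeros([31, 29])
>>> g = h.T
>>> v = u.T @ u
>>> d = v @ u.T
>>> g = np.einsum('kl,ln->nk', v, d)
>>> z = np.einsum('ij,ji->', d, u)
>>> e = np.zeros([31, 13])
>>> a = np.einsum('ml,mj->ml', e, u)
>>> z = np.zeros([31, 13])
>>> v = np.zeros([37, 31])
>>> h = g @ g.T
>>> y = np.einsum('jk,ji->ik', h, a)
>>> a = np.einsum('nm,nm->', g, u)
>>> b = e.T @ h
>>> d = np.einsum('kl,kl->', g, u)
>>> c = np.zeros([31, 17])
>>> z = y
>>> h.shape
(31, 31)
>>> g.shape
(31, 29)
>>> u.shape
(31, 29)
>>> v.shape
(37, 31)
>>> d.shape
()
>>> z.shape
(13, 31)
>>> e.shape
(31, 13)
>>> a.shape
()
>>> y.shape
(13, 31)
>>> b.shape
(13, 31)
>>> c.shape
(31, 17)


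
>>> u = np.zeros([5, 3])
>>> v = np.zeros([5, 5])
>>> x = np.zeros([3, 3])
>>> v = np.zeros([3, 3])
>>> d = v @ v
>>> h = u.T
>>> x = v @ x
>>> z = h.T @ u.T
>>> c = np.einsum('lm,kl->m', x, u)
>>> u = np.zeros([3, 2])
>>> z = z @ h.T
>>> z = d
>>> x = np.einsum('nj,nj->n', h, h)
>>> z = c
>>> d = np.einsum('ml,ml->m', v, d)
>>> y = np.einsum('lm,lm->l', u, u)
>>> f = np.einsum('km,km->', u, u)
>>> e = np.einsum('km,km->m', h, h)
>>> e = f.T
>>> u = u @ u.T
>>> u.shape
(3, 3)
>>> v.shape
(3, 3)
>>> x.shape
(3,)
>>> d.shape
(3,)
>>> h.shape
(3, 5)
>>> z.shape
(3,)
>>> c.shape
(3,)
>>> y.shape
(3,)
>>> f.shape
()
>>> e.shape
()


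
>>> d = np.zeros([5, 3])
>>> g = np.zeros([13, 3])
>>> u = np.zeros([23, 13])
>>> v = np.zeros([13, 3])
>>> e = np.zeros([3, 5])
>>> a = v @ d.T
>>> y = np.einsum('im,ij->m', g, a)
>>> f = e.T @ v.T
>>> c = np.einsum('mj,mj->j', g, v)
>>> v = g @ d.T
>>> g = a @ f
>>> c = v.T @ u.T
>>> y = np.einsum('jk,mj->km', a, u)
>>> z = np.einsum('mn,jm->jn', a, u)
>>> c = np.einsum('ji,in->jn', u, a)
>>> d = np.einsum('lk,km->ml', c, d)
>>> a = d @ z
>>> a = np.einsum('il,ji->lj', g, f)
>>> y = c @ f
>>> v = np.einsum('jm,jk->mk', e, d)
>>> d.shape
(3, 23)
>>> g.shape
(13, 13)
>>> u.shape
(23, 13)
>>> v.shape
(5, 23)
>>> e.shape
(3, 5)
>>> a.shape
(13, 5)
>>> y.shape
(23, 13)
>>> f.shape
(5, 13)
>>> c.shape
(23, 5)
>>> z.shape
(23, 5)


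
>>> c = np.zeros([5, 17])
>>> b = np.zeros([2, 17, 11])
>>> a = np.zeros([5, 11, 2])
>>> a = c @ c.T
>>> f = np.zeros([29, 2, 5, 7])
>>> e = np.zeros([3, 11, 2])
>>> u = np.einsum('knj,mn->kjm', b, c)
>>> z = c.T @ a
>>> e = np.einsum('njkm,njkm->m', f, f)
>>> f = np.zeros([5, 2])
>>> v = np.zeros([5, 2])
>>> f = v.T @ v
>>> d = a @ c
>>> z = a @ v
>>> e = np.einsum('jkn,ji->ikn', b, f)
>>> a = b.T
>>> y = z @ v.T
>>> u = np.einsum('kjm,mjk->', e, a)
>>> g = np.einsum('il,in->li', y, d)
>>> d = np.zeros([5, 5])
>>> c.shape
(5, 17)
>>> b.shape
(2, 17, 11)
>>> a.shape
(11, 17, 2)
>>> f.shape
(2, 2)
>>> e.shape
(2, 17, 11)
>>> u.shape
()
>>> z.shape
(5, 2)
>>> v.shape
(5, 2)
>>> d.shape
(5, 5)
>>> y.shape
(5, 5)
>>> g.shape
(5, 5)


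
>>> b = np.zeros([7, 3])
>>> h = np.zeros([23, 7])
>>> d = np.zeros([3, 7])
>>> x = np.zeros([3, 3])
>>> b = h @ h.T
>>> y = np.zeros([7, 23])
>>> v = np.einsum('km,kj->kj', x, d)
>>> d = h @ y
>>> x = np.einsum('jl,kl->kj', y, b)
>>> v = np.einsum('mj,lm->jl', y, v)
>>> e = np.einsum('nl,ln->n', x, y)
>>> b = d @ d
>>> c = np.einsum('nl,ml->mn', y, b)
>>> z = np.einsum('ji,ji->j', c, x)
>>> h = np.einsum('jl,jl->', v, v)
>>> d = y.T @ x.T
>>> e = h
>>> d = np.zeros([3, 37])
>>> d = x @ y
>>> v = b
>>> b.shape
(23, 23)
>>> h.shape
()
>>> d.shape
(23, 23)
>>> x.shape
(23, 7)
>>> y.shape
(7, 23)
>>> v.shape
(23, 23)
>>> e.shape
()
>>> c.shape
(23, 7)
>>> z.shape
(23,)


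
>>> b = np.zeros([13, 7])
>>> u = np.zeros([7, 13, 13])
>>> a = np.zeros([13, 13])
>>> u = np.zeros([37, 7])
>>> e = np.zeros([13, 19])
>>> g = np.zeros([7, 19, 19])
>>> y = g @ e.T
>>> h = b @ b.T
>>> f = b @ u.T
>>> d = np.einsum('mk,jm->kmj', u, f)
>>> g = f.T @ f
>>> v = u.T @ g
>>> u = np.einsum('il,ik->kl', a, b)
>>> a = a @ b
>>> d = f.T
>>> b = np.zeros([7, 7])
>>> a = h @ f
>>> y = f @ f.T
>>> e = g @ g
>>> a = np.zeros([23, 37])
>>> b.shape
(7, 7)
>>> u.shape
(7, 13)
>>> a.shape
(23, 37)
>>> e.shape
(37, 37)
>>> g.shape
(37, 37)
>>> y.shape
(13, 13)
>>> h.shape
(13, 13)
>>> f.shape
(13, 37)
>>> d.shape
(37, 13)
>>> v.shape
(7, 37)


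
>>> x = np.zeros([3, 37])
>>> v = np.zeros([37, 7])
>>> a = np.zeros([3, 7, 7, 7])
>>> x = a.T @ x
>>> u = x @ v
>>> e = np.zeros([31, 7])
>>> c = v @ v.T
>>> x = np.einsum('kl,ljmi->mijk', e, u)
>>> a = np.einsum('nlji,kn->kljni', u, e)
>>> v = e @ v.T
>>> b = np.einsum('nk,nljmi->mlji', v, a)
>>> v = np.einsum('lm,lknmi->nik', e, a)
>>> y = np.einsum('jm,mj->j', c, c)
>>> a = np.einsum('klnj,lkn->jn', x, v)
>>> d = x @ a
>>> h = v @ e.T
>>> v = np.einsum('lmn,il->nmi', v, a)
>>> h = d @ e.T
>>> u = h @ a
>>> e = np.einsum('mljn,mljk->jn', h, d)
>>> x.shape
(7, 7, 7, 31)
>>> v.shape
(7, 7, 31)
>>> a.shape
(31, 7)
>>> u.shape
(7, 7, 7, 7)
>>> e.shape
(7, 31)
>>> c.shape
(37, 37)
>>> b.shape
(7, 7, 7, 7)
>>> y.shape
(37,)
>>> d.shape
(7, 7, 7, 7)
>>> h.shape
(7, 7, 7, 31)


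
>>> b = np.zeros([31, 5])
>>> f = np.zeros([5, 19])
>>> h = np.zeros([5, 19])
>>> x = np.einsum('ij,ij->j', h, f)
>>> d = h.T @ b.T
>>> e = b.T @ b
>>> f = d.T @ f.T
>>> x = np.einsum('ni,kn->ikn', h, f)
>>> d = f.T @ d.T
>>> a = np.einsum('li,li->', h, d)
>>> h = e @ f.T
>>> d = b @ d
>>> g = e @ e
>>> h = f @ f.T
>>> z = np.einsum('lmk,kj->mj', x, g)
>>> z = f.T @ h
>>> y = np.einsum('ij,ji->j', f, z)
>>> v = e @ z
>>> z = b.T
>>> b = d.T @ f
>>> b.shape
(19, 5)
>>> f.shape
(31, 5)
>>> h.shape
(31, 31)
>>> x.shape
(19, 31, 5)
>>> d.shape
(31, 19)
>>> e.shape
(5, 5)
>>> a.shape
()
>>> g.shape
(5, 5)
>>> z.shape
(5, 31)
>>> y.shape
(5,)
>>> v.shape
(5, 31)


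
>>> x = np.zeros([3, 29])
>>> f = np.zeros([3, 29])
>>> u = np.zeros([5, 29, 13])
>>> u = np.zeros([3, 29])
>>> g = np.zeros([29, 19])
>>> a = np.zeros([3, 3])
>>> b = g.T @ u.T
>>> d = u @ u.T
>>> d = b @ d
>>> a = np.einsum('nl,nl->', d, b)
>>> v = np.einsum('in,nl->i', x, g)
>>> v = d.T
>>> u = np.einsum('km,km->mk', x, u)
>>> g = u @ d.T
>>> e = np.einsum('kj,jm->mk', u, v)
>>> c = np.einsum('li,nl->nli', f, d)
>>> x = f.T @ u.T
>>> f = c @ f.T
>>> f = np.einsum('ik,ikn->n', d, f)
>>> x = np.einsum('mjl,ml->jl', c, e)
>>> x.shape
(3, 29)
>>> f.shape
(3,)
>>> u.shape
(29, 3)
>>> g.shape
(29, 19)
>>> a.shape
()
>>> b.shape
(19, 3)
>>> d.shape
(19, 3)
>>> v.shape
(3, 19)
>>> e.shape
(19, 29)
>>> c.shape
(19, 3, 29)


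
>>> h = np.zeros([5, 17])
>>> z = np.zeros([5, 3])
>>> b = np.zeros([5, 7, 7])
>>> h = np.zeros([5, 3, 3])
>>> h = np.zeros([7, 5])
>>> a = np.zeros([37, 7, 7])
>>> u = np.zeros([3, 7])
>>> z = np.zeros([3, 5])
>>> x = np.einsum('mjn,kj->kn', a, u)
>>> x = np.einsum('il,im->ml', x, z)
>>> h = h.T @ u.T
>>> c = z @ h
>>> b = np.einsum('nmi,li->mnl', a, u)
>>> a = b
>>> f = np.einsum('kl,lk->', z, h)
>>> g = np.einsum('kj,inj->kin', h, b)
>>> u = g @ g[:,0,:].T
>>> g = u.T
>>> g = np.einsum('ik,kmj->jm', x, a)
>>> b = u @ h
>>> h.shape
(5, 3)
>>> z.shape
(3, 5)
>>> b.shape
(5, 7, 3)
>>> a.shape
(7, 37, 3)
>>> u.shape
(5, 7, 5)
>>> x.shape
(5, 7)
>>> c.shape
(3, 3)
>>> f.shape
()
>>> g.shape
(3, 37)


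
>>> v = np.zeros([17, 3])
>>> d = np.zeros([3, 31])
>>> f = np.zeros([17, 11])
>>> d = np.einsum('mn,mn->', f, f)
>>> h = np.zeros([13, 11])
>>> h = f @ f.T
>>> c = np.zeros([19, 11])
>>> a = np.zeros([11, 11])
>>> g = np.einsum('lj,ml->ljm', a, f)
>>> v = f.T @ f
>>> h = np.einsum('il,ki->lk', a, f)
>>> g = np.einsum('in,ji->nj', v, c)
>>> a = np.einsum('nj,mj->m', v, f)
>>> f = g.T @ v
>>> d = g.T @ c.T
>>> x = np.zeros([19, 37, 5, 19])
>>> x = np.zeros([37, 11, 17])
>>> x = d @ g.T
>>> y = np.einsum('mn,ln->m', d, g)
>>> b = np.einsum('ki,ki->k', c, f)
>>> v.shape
(11, 11)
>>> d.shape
(19, 19)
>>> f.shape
(19, 11)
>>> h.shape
(11, 17)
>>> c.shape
(19, 11)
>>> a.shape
(17,)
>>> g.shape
(11, 19)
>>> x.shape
(19, 11)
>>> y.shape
(19,)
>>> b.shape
(19,)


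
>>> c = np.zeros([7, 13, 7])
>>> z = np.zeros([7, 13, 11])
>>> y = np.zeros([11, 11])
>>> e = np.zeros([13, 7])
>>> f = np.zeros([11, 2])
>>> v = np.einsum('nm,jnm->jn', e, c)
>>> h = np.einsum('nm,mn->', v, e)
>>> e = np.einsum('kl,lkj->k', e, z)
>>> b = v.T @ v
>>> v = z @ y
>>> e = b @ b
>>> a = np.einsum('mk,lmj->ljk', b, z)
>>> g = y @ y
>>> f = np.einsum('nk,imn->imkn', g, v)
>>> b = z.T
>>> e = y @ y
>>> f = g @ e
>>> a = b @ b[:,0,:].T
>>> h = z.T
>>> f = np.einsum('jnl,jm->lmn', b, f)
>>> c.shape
(7, 13, 7)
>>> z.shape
(7, 13, 11)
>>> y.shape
(11, 11)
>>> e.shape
(11, 11)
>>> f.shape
(7, 11, 13)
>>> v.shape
(7, 13, 11)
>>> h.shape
(11, 13, 7)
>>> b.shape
(11, 13, 7)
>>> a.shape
(11, 13, 11)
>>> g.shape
(11, 11)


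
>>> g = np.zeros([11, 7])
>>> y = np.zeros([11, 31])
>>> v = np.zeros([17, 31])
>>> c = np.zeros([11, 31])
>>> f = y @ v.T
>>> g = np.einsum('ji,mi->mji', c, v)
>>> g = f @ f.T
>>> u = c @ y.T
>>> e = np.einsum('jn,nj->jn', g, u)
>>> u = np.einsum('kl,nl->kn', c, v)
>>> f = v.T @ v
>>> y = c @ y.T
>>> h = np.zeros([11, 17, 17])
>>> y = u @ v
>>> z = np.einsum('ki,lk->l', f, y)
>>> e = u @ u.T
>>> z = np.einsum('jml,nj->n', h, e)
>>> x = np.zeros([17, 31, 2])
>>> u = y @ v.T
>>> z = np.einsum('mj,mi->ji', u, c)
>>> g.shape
(11, 11)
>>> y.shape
(11, 31)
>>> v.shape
(17, 31)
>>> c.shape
(11, 31)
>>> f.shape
(31, 31)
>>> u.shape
(11, 17)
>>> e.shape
(11, 11)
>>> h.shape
(11, 17, 17)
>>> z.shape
(17, 31)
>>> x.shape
(17, 31, 2)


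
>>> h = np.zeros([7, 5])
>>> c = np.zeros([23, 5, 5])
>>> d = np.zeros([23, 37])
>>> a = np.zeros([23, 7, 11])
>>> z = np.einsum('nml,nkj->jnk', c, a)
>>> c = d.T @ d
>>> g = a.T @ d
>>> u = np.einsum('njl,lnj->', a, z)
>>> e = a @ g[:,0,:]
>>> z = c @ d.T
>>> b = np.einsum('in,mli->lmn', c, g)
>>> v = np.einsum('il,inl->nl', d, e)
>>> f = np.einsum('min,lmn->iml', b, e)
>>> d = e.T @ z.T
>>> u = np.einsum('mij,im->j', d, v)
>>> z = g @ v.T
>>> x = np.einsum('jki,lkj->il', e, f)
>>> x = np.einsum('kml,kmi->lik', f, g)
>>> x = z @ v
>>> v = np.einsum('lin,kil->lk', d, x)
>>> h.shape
(7, 5)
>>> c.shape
(37, 37)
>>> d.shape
(37, 7, 37)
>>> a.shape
(23, 7, 11)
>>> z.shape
(11, 7, 7)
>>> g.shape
(11, 7, 37)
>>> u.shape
(37,)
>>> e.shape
(23, 7, 37)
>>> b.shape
(7, 11, 37)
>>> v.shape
(37, 11)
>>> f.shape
(11, 7, 23)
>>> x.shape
(11, 7, 37)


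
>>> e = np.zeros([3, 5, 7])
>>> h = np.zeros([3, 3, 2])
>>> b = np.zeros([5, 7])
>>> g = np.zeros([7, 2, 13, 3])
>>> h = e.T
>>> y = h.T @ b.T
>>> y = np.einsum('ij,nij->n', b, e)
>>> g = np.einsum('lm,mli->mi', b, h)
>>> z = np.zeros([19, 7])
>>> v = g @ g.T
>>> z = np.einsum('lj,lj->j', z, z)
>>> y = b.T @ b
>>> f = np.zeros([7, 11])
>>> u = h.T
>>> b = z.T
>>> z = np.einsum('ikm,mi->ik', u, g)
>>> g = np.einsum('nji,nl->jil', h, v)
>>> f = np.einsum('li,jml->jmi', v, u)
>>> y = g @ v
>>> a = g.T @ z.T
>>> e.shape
(3, 5, 7)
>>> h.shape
(7, 5, 3)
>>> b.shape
(7,)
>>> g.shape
(5, 3, 7)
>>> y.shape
(5, 3, 7)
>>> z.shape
(3, 5)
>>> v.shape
(7, 7)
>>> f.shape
(3, 5, 7)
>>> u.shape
(3, 5, 7)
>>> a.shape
(7, 3, 3)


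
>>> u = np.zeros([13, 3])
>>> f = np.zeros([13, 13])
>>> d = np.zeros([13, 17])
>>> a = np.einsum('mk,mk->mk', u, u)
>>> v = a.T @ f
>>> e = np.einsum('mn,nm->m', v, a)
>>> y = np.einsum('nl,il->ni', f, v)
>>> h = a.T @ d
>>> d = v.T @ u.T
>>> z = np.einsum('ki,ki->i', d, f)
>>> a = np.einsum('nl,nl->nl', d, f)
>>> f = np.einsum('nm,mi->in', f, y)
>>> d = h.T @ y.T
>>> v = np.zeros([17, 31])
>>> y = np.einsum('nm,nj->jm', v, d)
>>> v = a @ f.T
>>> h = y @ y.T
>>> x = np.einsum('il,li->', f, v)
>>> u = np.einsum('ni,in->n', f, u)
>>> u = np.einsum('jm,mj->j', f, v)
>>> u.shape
(3,)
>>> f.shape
(3, 13)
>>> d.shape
(17, 13)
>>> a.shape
(13, 13)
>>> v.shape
(13, 3)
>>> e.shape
(3,)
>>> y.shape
(13, 31)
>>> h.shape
(13, 13)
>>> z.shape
(13,)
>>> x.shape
()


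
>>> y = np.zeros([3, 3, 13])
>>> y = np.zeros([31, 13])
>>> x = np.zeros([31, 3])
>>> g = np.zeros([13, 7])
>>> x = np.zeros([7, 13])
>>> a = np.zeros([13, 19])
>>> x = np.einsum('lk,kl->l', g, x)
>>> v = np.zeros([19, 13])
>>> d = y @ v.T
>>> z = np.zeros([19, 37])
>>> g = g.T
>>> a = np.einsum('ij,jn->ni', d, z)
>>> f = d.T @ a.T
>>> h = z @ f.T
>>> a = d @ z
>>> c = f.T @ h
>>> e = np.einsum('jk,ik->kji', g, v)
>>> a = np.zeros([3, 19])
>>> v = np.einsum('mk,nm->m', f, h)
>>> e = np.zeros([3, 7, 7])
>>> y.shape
(31, 13)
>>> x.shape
(13,)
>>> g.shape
(7, 13)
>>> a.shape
(3, 19)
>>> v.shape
(19,)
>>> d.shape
(31, 19)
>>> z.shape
(19, 37)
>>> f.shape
(19, 37)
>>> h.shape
(19, 19)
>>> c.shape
(37, 19)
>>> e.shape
(3, 7, 7)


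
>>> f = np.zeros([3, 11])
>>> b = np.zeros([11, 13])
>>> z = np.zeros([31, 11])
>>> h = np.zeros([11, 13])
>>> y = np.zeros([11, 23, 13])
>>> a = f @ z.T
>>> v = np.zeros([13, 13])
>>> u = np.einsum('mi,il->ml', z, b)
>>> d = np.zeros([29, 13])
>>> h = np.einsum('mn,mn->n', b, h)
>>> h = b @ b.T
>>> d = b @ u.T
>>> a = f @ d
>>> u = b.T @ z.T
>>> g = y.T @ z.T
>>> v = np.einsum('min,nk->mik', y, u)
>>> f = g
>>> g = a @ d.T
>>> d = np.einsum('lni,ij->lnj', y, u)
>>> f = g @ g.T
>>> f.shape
(3, 3)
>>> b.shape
(11, 13)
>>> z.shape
(31, 11)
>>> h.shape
(11, 11)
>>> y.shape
(11, 23, 13)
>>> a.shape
(3, 31)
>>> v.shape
(11, 23, 31)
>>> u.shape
(13, 31)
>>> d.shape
(11, 23, 31)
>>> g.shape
(3, 11)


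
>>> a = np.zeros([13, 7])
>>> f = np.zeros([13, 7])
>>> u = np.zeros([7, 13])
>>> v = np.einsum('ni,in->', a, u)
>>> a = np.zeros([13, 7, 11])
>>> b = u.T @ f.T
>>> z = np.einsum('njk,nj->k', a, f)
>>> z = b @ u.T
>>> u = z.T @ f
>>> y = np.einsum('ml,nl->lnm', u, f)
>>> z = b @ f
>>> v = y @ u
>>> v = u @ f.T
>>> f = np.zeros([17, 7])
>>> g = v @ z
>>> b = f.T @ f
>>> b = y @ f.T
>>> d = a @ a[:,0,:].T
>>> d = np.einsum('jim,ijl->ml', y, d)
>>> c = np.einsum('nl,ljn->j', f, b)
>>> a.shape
(13, 7, 11)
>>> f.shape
(17, 7)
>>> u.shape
(7, 7)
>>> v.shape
(7, 13)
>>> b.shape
(7, 13, 17)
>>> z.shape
(13, 7)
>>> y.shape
(7, 13, 7)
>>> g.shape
(7, 7)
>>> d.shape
(7, 13)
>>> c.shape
(13,)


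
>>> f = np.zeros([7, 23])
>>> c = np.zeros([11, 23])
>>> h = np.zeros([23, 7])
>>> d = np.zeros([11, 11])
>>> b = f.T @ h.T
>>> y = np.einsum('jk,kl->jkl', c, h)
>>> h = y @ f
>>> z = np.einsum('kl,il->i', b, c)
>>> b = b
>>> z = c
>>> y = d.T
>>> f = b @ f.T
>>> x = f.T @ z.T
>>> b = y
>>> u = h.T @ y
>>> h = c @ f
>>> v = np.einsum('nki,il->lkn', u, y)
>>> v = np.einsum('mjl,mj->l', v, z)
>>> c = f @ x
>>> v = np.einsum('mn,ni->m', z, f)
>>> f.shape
(23, 7)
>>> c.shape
(23, 11)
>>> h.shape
(11, 7)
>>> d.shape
(11, 11)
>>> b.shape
(11, 11)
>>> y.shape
(11, 11)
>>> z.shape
(11, 23)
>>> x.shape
(7, 11)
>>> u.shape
(23, 23, 11)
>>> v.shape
(11,)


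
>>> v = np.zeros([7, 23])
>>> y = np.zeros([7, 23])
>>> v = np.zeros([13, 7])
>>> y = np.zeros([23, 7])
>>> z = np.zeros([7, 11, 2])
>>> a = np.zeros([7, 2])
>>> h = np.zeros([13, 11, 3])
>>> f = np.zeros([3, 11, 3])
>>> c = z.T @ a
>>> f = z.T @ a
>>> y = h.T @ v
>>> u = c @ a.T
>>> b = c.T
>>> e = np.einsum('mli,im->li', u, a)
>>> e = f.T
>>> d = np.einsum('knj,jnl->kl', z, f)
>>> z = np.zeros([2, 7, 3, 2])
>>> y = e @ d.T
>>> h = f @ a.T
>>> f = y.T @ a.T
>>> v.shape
(13, 7)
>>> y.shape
(2, 11, 7)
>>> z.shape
(2, 7, 3, 2)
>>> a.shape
(7, 2)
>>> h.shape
(2, 11, 7)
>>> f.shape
(7, 11, 7)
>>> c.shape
(2, 11, 2)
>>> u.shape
(2, 11, 7)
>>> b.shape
(2, 11, 2)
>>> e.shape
(2, 11, 2)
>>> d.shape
(7, 2)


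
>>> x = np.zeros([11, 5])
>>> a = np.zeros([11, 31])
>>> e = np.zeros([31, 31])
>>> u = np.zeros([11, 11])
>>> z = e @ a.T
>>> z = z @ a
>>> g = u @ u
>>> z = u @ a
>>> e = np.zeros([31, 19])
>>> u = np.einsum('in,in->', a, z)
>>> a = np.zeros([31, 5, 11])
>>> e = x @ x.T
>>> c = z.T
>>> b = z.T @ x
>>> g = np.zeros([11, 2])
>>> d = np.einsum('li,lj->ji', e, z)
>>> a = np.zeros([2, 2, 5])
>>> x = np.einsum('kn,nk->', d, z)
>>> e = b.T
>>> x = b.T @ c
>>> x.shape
(5, 11)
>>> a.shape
(2, 2, 5)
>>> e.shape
(5, 31)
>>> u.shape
()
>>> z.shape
(11, 31)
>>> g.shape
(11, 2)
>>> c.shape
(31, 11)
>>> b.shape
(31, 5)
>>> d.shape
(31, 11)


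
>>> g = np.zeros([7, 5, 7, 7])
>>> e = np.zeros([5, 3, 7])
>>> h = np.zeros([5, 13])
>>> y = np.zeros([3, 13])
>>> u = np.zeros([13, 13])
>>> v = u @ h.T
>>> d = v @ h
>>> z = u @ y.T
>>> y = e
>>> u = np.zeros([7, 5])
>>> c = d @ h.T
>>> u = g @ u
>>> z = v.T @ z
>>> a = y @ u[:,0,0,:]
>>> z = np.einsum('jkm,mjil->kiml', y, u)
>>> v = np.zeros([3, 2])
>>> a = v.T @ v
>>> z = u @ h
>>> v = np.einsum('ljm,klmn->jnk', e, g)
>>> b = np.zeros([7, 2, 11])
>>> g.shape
(7, 5, 7, 7)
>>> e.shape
(5, 3, 7)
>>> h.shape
(5, 13)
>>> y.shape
(5, 3, 7)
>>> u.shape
(7, 5, 7, 5)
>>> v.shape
(3, 7, 7)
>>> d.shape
(13, 13)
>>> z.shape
(7, 5, 7, 13)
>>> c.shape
(13, 5)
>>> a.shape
(2, 2)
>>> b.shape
(7, 2, 11)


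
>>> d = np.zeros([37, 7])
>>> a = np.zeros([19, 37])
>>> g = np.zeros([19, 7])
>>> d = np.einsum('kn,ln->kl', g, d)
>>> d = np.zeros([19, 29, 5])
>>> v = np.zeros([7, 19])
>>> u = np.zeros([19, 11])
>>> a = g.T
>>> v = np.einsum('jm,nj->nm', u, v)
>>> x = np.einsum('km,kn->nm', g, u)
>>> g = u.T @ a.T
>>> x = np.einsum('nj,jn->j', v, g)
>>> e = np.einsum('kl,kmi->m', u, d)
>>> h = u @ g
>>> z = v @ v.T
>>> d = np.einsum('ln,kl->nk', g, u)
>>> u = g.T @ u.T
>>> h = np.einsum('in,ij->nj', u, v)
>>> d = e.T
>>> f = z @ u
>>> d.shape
(29,)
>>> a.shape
(7, 19)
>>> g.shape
(11, 7)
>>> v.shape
(7, 11)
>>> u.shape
(7, 19)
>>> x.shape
(11,)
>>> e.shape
(29,)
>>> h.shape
(19, 11)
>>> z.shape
(7, 7)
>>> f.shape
(7, 19)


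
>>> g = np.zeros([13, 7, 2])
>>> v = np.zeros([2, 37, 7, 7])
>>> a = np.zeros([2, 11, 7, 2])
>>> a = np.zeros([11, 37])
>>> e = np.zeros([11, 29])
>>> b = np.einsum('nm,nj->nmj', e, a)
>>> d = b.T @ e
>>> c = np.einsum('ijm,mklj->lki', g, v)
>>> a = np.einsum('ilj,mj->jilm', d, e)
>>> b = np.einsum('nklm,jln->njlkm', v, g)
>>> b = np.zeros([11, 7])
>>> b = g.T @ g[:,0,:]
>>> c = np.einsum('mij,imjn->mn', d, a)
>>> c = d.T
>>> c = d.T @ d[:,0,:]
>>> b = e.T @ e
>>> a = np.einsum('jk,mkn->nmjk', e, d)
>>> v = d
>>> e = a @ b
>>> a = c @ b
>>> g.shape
(13, 7, 2)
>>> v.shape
(37, 29, 29)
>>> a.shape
(29, 29, 29)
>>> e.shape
(29, 37, 11, 29)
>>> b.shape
(29, 29)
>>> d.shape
(37, 29, 29)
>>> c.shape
(29, 29, 29)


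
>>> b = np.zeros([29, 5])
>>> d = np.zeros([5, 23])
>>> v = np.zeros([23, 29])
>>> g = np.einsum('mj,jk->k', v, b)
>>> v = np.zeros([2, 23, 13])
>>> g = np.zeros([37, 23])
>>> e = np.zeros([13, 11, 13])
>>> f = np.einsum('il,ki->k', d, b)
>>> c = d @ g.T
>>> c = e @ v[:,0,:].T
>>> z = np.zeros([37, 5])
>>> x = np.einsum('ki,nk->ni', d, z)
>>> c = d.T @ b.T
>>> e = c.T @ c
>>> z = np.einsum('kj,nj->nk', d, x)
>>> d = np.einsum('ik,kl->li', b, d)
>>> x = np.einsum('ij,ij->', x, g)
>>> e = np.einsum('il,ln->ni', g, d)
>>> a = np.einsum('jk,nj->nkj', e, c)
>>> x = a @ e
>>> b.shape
(29, 5)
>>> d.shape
(23, 29)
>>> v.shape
(2, 23, 13)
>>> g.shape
(37, 23)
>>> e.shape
(29, 37)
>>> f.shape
(29,)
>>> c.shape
(23, 29)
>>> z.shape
(37, 5)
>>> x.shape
(23, 37, 37)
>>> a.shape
(23, 37, 29)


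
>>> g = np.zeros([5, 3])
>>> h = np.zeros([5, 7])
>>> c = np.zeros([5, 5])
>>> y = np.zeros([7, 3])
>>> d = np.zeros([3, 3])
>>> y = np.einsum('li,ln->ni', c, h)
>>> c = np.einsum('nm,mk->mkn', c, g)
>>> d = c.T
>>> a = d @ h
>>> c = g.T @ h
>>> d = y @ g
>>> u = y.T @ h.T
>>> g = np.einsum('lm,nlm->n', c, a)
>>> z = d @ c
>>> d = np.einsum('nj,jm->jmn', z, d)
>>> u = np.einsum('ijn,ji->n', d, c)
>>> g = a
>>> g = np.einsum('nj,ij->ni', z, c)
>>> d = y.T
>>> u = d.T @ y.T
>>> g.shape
(7, 3)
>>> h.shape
(5, 7)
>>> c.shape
(3, 7)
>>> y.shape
(7, 5)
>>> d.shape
(5, 7)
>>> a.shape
(5, 3, 7)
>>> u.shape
(7, 7)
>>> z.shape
(7, 7)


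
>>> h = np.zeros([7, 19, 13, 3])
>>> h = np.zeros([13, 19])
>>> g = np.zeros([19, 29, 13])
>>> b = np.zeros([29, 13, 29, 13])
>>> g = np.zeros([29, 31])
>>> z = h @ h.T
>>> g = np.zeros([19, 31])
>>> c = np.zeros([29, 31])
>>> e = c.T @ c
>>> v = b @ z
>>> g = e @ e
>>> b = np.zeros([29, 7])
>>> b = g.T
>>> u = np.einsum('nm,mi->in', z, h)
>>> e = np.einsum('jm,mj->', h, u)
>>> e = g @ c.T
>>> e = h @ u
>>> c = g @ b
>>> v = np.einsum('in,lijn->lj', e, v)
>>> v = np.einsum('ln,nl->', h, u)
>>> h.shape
(13, 19)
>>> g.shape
(31, 31)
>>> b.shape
(31, 31)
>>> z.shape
(13, 13)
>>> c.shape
(31, 31)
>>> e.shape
(13, 13)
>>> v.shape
()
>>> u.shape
(19, 13)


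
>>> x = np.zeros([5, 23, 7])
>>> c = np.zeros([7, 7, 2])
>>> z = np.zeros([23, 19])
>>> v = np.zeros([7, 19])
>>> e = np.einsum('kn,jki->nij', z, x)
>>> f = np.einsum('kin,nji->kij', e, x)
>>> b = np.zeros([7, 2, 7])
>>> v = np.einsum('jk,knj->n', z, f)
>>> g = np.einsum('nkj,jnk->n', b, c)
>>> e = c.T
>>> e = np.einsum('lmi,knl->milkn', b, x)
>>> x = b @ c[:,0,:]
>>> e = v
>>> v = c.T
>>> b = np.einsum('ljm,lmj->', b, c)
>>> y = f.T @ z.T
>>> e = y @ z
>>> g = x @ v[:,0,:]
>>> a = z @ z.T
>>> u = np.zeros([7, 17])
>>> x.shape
(7, 2, 2)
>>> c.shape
(7, 7, 2)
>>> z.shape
(23, 19)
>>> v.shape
(2, 7, 7)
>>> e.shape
(23, 7, 19)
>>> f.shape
(19, 7, 23)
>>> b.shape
()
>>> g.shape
(7, 2, 7)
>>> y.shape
(23, 7, 23)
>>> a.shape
(23, 23)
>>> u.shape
(7, 17)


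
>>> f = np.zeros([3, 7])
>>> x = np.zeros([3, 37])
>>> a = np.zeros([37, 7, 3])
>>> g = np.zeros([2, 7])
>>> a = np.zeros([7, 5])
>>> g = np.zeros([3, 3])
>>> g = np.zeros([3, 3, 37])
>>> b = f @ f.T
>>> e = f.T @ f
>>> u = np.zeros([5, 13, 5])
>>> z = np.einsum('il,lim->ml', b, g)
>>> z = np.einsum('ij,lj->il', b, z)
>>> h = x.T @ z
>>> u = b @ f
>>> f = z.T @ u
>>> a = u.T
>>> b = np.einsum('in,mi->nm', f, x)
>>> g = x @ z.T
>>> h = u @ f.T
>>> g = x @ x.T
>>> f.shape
(37, 7)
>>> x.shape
(3, 37)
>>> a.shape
(7, 3)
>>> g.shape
(3, 3)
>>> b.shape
(7, 3)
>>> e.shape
(7, 7)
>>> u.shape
(3, 7)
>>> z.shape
(3, 37)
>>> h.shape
(3, 37)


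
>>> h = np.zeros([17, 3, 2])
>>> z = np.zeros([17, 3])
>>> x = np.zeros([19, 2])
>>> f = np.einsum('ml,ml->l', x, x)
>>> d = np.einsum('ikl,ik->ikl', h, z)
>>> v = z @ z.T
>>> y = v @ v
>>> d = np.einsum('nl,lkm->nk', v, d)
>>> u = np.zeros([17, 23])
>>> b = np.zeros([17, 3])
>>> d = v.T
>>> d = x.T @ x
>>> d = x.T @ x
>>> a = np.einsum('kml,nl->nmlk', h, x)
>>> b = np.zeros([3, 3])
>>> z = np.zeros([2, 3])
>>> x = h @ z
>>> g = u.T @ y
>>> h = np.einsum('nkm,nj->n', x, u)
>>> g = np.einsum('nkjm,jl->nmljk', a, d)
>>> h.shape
(17,)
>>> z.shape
(2, 3)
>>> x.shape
(17, 3, 3)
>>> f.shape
(2,)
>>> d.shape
(2, 2)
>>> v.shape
(17, 17)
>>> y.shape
(17, 17)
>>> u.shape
(17, 23)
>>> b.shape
(3, 3)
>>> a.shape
(19, 3, 2, 17)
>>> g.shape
(19, 17, 2, 2, 3)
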